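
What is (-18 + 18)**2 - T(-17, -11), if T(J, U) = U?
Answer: 11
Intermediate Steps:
(-18 + 18)**2 - T(-17, -11) = (-18 + 18)**2 - 1*(-11) = 0**2 + 11 = 0 + 11 = 11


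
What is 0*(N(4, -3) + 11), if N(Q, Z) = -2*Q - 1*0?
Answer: 0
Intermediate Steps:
N(Q, Z) = -2*Q (N(Q, Z) = -2*Q + 0 = -2*Q)
0*(N(4, -3) + 11) = 0*(-2*4 + 11) = 0*(-8 + 11) = 0*3 = 0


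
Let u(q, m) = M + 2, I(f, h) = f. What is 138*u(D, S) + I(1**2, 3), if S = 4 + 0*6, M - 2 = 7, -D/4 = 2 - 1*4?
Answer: 1519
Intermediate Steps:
D = 8 (D = -4*(2 - 1*4) = -4*(2 - 4) = -4*(-2) = 8)
M = 9 (M = 2 + 7 = 9)
S = 4 (S = 4 + 0 = 4)
u(q, m) = 11 (u(q, m) = 9 + 2 = 11)
138*u(D, S) + I(1**2, 3) = 138*11 + 1**2 = 1518 + 1 = 1519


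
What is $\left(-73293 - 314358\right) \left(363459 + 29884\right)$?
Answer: $-152479807293$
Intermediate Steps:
$\left(-73293 - 314358\right) \left(363459 + 29884\right) = \left(-73293 - 314358\right) 393343 = \left(-387651\right) 393343 = -152479807293$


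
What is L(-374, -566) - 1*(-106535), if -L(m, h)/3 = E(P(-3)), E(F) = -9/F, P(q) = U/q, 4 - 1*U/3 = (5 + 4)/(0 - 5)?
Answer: 3089380/29 ≈ 1.0653e+5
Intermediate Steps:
U = 87/5 (U = 12 - 3*(5 + 4)/(0 - 5) = 12 - 27/(-5) = 12 - 27*(-1)/5 = 12 - 3*(-9/5) = 12 + 27/5 = 87/5 ≈ 17.400)
P(q) = 87/(5*q)
L(m, h) = -135/29 (L(m, h) = -(-27)/((87/5)/(-3)) = -(-27)/((87/5)*(-⅓)) = -(-27)/(-29/5) = -(-27)*(-5)/29 = -3*45/29 = -135/29)
L(-374, -566) - 1*(-106535) = -135/29 - 1*(-106535) = -135/29 + 106535 = 3089380/29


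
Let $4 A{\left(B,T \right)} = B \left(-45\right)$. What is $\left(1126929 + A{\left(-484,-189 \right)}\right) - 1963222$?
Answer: $-830848$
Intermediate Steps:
$A{\left(B,T \right)} = - \frac{45 B}{4}$ ($A{\left(B,T \right)} = \frac{B \left(-45\right)}{4} = \frac{\left(-45\right) B}{4} = - \frac{45 B}{4}$)
$\left(1126929 + A{\left(-484,-189 \right)}\right) - 1963222 = \left(1126929 - -5445\right) - 1963222 = \left(1126929 + 5445\right) - 1963222 = 1132374 - 1963222 = -830848$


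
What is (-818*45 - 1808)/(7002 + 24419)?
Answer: -38618/31421 ≈ -1.2290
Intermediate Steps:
(-818*45 - 1808)/(7002 + 24419) = (-36810 - 1808)/31421 = -38618*1/31421 = -38618/31421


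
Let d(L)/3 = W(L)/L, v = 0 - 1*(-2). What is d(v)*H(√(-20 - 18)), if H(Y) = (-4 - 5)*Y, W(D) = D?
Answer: -27*I*√38 ≈ -166.44*I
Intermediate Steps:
v = 2 (v = 0 + 2 = 2)
d(L) = 3 (d(L) = 3*(L/L) = 3*1 = 3)
H(Y) = -9*Y
d(v)*H(√(-20 - 18)) = 3*(-9*√(-20 - 18)) = 3*(-9*I*√38) = -27*I*√38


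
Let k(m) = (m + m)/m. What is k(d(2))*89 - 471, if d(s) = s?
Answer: -293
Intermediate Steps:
k(m) = 2 (k(m) = (2*m)/m = 2)
k(d(2))*89 - 471 = 2*89 - 471 = 178 - 471 = -293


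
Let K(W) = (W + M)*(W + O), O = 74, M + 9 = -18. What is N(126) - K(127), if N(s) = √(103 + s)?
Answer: -20100 + √229 ≈ -20085.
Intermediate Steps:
M = -27 (M = -9 - 18 = -27)
K(W) = (-27 + W)*(74 + W) (K(W) = (W - 27)*(W + 74) = (-27 + W)*(74 + W))
N(126) - K(127) = √(103 + 126) - (-1998 + 127² + 47*127) = √229 - (-1998 + 16129 + 5969) = √229 - 1*20100 = √229 - 20100 = -20100 + √229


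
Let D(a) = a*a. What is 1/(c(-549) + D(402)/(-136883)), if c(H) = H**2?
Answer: 136883/41256511479 ≈ 3.3179e-6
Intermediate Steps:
D(a) = a**2
1/(c(-549) + D(402)/(-136883)) = 1/((-549)**2 + 402**2/(-136883)) = 1/(301401 + 161604*(-1/136883)) = 1/(301401 - 161604/136883) = 1/(41256511479/136883) = 136883/41256511479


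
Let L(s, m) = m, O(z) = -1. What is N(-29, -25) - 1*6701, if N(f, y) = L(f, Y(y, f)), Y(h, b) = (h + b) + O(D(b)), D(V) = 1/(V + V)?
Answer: -6756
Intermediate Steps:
D(V) = 1/(2*V)
Y(h, b) = -1 + b + h (Y(h, b) = (h + b) - 1 = (b + h) - 1 = -1 + b + h)
N(f, y) = -1 + f + y
N(-29, -25) - 1*6701 = (-1 - 29 - 25) - 1*6701 = -55 - 6701 = -6756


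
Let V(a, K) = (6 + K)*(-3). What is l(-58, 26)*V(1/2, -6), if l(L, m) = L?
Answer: 0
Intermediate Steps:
V(a, K) = -18 - 3*K
l(-58, 26)*V(1/2, -6) = -58*(-18 - 3*(-6)) = -58*(-18 + 18) = -58*0 = 0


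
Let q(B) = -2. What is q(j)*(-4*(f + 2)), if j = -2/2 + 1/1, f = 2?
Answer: 32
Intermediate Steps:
j = 0 (j = -2*1/2 + 1*1 = -1 + 1 = 0)
q(j)*(-4*(f + 2)) = -(-8)*(2 + 2) = -(-8)*4 = -2*(-16) = 32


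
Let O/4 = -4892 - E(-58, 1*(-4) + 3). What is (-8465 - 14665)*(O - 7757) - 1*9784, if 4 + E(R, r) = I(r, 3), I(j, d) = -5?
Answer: 631184786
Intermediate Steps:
E(R, r) = -9 (E(R, r) = -4 - 5 = -9)
O = -19532 (O = 4*(-4892 - 1*(-9)) = 4*(-4892 + 9) = 4*(-4883) = -19532)
(-8465 - 14665)*(O - 7757) - 1*9784 = (-8465 - 14665)*(-19532 - 7757) - 1*9784 = -23130*(-27289) - 9784 = 631194570 - 9784 = 631184786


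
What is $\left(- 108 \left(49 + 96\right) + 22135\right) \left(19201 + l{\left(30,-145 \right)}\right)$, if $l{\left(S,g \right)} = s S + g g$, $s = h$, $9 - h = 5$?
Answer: $261240350$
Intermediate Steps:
$h = 4$ ($h = 9 - 5 = 4$)
$s = 4$
$l{\left(S,g \right)} = g^{2} + 4 S$ ($l{\left(S,g \right)} = 4 S + g g = 4 S + g^{2} = g^{2} + 4 S$)
$\left(- 108 \left(49 + 96\right) + 22135\right) \left(19201 + l{\left(30,-145 \right)}\right) = \left(- 108 \left(49 + 96\right) + 22135\right) \left(19201 + \left(\left(-145\right)^{2} + 4 \cdot 30\right)\right) = \left(\left(-108\right) 145 + 22135\right) \left(19201 + \left(21025 + 120\right)\right) = \left(-15660 + 22135\right) \left(19201 + 21145\right) = 6475 \cdot 40346 = 261240350$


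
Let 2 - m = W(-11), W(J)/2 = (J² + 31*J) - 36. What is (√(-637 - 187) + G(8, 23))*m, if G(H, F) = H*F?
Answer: 94576 + 1028*I*√206 ≈ 94576.0 + 14755.0*I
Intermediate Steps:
G(H, F) = F*H
W(J) = -72 + 2*J² + 62*J (W(J) = 2*((J² + 31*J) - 36) = 2*(-36 + J² + 31*J) = -72 + 2*J² + 62*J)
m = 514 (m = 2 - (-72 + 2*(-11)² + 62*(-11)) = 2 - (-72 + 2*121 - 682) = 2 - (-72 + 242 - 682) = 2 - 1*(-512) = 2 + 512 = 514)
(√(-637 - 187) + G(8, 23))*m = (√(-637 - 187) + 23*8)*514 = (√(-824) + 184)*514 = (2*I*√206 + 184)*514 = (184 + 2*I*√206)*514 = 94576 + 1028*I*√206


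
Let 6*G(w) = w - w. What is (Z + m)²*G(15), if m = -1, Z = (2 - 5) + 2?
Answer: 0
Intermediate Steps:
G(w) = 0 (G(w) = (w - w)/6 = (⅙)*0 = 0)
Z = -1 (Z = -3 + 2 = -1)
(Z + m)²*G(15) = (-1 - 1)²*0 = (-2)²*0 = 4*0 = 0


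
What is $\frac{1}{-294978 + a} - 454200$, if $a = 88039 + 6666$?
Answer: $- \frac{90963996601}{200273} \approx -4.542 \cdot 10^{5}$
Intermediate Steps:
$a = 94705$
$\frac{1}{-294978 + a} - 454200 = \frac{1}{-294978 + 94705} - 454200 = \frac{1}{-200273} - 454200 = - \frac{1}{200273} - 454200 = - \frac{90963996601}{200273}$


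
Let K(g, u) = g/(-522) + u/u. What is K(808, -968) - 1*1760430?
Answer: -459472373/261 ≈ -1.7604e+6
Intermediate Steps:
K(g, u) = 1 - g/522 (K(g, u) = g*(-1/522) + 1 = -g/522 + 1 = 1 - g/522)
K(808, -968) - 1*1760430 = (1 - 1/522*808) - 1*1760430 = (1 - 404/261) - 1760430 = -143/261 - 1760430 = -459472373/261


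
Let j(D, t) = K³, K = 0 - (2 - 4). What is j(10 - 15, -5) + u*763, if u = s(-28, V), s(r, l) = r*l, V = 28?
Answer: -598184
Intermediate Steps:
K = 2 (K = 0 - 1*(-2) = 0 + 2 = 2)
j(D, t) = 8 (j(D, t) = 2³ = 8)
s(r, l) = l*r
u = -784 (u = 28*(-28) = -784)
j(10 - 15, -5) + u*763 = 8 - 784*763 = 8 - 598192 = -598184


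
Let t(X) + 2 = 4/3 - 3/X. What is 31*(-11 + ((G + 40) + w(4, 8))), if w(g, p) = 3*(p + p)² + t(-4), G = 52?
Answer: 315859/12 ≈ 26322.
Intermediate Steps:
t(X) = -⅔ - 3/X (t(X) = -2 + (4/3 - 3/X) = -⅔ - 3/X)
w(g, p) = 1/12 + 12*p² (w(g, p) = 3*(p + p)² + (-⅔ - 3/(-4)) = 3*(2*p)² + (-⅔ - 3*(-¼)) = 3*(4*p²) + (-⅔ + ¾) = 12*p² + 1/12 = 1/12 + 12*p²)
31*(-11 + ((G + 40) + w(4, 8))) = 31*(-11 + ((52 + 40) + (1/12 + 12*8²))) = 31*(-11 + (92 + (1/12 + 12*64))) = 31*(-11 + (92 + (1/12 + 768))) = 31*(-11 + (92 + 9217/12)) = 31*(-11 + 10321/12) = 31*(10189/12) = 315859/12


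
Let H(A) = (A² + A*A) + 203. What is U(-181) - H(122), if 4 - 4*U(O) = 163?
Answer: -120043/4 ≈ -30011.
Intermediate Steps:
U(O) = -159/4 (U(O) = 1 - ¼*163 = 1 - 163/4 = -159/4)
H(A) = 203 + 2*A² (H(A) = (A² + A²) + 203 = 2*A² + 203 = 203 + 2*A²)
U(-181) - H(122) = -159/4 - (203 + 2*122²) = -159/4 - (203 + 2*14884) = -159/4 - (203 + 29768) = -159/4 - 1*29971 = -159/4 - 29971 = -120043/4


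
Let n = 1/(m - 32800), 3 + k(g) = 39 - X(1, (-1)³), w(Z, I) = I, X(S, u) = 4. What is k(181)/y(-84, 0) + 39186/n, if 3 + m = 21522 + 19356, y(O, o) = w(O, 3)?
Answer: 949280882/3 ≈ 3.1643e+8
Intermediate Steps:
y(O, o) = 3
m = 40875 (m = -3 + (21522 + 19356) = -3 + 40878 = 40875)
k(g) = 32 (k(g) = -3 + (39 - 1*4) = -3 + (39 - 4) = -3 + 35 = 32)
n = 1/8075 (n = 1/(40875 - 32800) = 1/8075 ≈ 0.00012384)
k(181)/y(-84, 0) + 39186/n = 32/3 + 39186/(1/8075) = 32*(⅓) + 39186*8075 = 32/3 + 316426950 = 949280882/3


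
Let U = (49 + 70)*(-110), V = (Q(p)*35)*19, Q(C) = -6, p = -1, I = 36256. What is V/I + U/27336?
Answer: -2145815/3643728 ≈ -0.58891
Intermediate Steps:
V = -3990 (V = -6*35*19 = -210*19 = -3990)
U = -13090 (U = 119*(-110) = -13090)
V/I + U/27336 = -3990/36256 - 13090/27336 = -3990*1/36256 - 13090*1/27336 = -1995/18128 - 385/804 = -2145815/3643728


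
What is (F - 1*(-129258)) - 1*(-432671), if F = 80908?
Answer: 642837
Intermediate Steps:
(F - 1*(-129258)) - 1*(-432671) = (80908 - 1*(-129258)) - 1*(-432671) = (80908 + 129258) + 432671 = 210166 + 432671 = 642837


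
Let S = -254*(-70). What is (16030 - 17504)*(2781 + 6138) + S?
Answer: -13128826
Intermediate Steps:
S = 17780
(16030 - 17504)*(2781 + 6138) + S = (16030 - 17504)*(2781 + 6138) + 17780 = -1474*8919 + 17780 = -13146606 + 17780 = -13128826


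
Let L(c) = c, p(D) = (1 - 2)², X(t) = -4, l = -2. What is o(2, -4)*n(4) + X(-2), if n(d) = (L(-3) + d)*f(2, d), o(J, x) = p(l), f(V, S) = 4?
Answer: 0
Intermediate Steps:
p(D) = 1 (p(D) = (-1)² = 1)
o(J, x) = 1
n(d) = -12 + 4*d (n(d) = (-3 + d)*4 = -12 + 4*d)
o(2, -4)*n(4) + X(-2) = 1*(-12 + 4*4) - 4 = 1*(-12 + 16) - 4 = 1*4 - 4 = 4 - 4 = 0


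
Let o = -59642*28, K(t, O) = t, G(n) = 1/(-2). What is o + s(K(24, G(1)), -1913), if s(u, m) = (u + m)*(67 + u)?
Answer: -1841875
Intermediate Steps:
G(n) = -½
s(u, m) = (67 + u)*(m + u) (s(u, m) = (m + u)*(67 + u) = (67 + u)*(m + u))
o = -1669976
o + s(K(24, G(1)), -1913) = -1669976 + (24² + 67*(-1913) + 67*24 - 1913*24) = -1669976 + (576 - 128171 + 1608 - 45912) = -1669976 - 171899 = -1841875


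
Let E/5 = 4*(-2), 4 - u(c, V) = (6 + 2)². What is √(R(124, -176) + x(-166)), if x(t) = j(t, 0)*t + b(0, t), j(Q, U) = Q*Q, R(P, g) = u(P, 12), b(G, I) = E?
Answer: 2*I*√1143599 ≈ 2138.8*I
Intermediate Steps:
u(c, V) = -60 (u(c, V) = 4 - (6 + 2)² = 4 - 1*8² = 4 - 1*64 = 4 - 64 = -60)
E = -40 (E = 5*(4*(-2)) = 5*(-8) = -40)
b(G, I) = -40
R(P, g) = -60
j(Q, U) = Q²
x(t) = -40 + t³ (x(t) = t²*t - 40 = t³ - 40 = -40 + t³)
√(R(124, -176) + x(-166)) = √(-60 + (-40 + (-166)³)) = √(-60 + (-40 - 4574296)) = √(-60 - 4574336) = √(-4574396) = 2*I*√1143599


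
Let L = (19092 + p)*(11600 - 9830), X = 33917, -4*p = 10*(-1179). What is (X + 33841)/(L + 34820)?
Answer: 67758/39044735 ≈ 0.0017354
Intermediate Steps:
p = 5895/2 (p = -5*(-1179)/2 = -¼*(-11790) = 5895/2 ≈ 2947.5)
L = 39009915 (L = (19092 + 5895/2)*(11600 - 9830) = (44079/2)*1770 = 39009915)
(X + 33841)/(L + 34820) = (33917 + 33841)/(39009915 + 34820) = 67758/39044735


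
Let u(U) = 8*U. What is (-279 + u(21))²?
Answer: 12321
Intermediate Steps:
(-279 + u(21))² = (-279 + 8*21)² = (-279 + 168)² = (-111)² = 12321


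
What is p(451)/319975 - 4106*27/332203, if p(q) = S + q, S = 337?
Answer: -35211292486/106296654925 ≈ -0.33125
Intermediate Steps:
p(q) = 337 + q
p(451)/319975 - 4106*27/332203 = (337 + 451)/319975 - 4106*27/332203 = 788*(1/319975) - 110862*1/332203 = 788/319975 - 110862/332203 = -35211292486/106296654925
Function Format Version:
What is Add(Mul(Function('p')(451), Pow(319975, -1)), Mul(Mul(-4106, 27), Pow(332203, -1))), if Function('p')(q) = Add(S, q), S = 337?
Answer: Rational(-35211292486, 106296654925) ≈ -0.33125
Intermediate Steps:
Function('p')(q) = Add(337, q)
Add(Mul(Function('p')(451), Pow(319975, -1)), Mul(Mul(-4106, 27), Pow(332203, -1))) = Add(Mul(Add(337, 451), Pow(319975, -1)), Mul(Mul(-4106, 27), Pow(332203, -1))) = Add(Mul(788, Rational(1, 319975)), Mul(-110862, Rational(1, 332203))) = Add(Rational(788, 319975), Rational(-110862, 332203)) = Rational(-35211292486, 106296654925)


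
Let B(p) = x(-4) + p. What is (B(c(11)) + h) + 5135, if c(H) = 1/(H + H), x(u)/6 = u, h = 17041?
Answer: 487345/22 ≈ 22152.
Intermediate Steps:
x(u) = 6*u
c(H) = 1/(2*H)
B(p) = -24 + p (B(p) = 6*(-4) + p = -24 + p)
(B(c(11)) + h) + 5135 = ((-24 + (½)/11) + 17041) + 5135 = ((-24 + (½)*(1/11)) + 17041) + 5135 = ((-24 + 1/22) + 17041) + 5135 = (-527/22 + 17041) + 5135 = 374375/22 + 5135 = 487345/22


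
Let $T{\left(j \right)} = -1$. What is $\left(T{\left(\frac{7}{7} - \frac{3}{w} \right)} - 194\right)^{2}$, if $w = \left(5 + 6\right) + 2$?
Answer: $38025$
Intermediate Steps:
$w = 13$ ($w = 11 + 2 = 13$)
$\left(T{\left(\frac{7}{7} - \frac{3}{w} \right)} - 194\right)^{2} = \left(-1 - 194\right)^{2} = \left(-195\right)^{2} = 38025$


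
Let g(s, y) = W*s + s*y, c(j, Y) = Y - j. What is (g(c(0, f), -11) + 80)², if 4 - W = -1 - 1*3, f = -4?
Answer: 8464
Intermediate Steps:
W = 8 (W = 4 - (-1 - 1*3) = 4 - (-1 - 3) = 4 - 1*(-4) = 4 + 4 = 8)
g(s, y) = 8*s + s*y
(g(c(0, f), -11) + 80)² = ((-4 - 1*0)*(8 - 11) + 80)² = ((-4 + 0)*(-3) + 80)² = (-4*(-3) + 80)² = (12 + 80)² = 92² = 8464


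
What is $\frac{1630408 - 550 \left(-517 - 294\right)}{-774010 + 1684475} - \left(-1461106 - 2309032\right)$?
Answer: $\frac{3432580770628}{910465} \approx 3.7701 \cdot 10^{6}$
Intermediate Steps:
$\frac{1630408 - 550 \left(-517 - 294\right)}{-774010 + 1684475} - \left(-1461106 - 2309032\right) = \frac{1630408 - -446050}{910465} - -3770138 = \left(1630408 + 446050\right) \frac{1}{910465} + 3770138 = 2076458 \cdot \frac{1}{910465} + 3770138 = \frac{2076458}{910465} + 3770138 = \frac{3432580770628}{910465}$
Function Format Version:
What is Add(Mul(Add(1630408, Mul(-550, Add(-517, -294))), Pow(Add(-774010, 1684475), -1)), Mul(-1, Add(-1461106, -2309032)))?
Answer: Rational(3432580770628, 910465) ≈ 3.7701e+6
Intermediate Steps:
Add(Mul(Add(1630408, Mul(-550, Add(-517, -294))), Pow(Add(-774010, 1684475), -1)), Mul(-1, Add(-1461106, -2309032))) = Add(Mul(Add(1630408, Mul(-550, -811)), Pow(910465, -1)), Mul(-1, -3770138)) = Add(Mul(Add(1630408, 446050), Rational(1, 910465)), 3770138) = Add(Mul(2076458, Rational(1, 910465)), 3770138) = Add(Rational(2076458, 910465), 3770138) = Rational(3432580770628, 910465)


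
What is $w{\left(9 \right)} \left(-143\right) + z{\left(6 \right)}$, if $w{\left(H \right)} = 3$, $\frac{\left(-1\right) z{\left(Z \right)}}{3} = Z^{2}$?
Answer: $-537$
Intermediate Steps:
$z{\left(Z \right)} = - 3 Z^{2}$
$w{\left(9 \right)} \left(-143\right) + z{\left(6 \right)} = 3 \left(-143\right) - 3 \cdot 6^{2} = -429 - 108 = -537$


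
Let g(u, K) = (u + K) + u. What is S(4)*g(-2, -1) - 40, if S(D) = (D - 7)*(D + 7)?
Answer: 125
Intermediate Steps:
g(u, K) = K + 2*u (g(u, K) = (K + u) + u = K + 2*u)
S(D) = (-7 + D)*(7 + D)
S(4)*g(-2, -1) - 40 = (-49 + 4²)*(-1 + 2*(-2)) - 40 = (-49 + 16)*(-1 - 4) - 40 = -33*(-5) - 40 = 165 - 40 = 125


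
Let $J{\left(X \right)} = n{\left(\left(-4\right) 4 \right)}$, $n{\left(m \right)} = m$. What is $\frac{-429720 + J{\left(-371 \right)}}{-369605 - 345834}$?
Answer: $\frac{429736}{715439} \approx 0.60066$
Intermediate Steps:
$J{\left(X \right)} = -16$ ($J{\left(X \right)} = \left(-4\right) 4 = -16$)
$\frac{-429720 + J{\left(-371 \right)}}{-369605 - 345834} = \frac{-429720 - 16}{-369605 - 345834} = - \frac{429736}{-715439} = \left(-429736\right) \left(- \frac{1}{715439}\right) = \frac{429736}{715439}$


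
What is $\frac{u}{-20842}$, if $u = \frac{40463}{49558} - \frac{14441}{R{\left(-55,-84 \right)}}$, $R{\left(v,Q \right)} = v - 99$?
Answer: $- \frac{25782085}{5680883098} \approx -0.0045384$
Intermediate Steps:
$R{\left(v,Q \right)} = -99 + v$ ($R{\left(v,Q \right)} = v - 99 = -99 + v$)
$u = \frac{25782085}{272569}$ ($u = \frac{40463}{49558} - \frac{14441}{-99 - 55} = 40463 \cdot \frac{1}{49558} - \frac{14441}{-154} = \frac{40463}{49558} - - \frac{2063}{22} = \frac{40463}{49558} + \frac{2063}{22} = \frac{25782085}{272569} \approx 94.589$)
$\frac{u}{-20842} = \frac{25782085}{272569 \left(-20842\right)} = \frac{25782085}{272569} \left(- \frac{1}{20842}\right) = - \frac{25782085}{5680883098}$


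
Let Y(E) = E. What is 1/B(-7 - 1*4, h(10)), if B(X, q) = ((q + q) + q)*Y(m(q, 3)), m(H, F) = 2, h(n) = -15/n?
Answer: -1/9 ≈ -0.11111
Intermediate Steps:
B(X, q) = 6*q (B(X, q) = ((q + q) + q)*2 = (2*q + q)*2 = (3*q)*2 = 6*q)
1/B(-7 - 1*4, h(10)) = 1/(6*(-15/10)) = 1/(6*(-15*1/10)) = 1/(6*(-3/2)) = 1/(-9) = -1/9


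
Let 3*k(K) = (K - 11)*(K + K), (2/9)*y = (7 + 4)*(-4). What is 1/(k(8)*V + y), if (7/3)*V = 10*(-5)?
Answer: 7/1014 ≈ 0.0069034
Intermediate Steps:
V = -150/7 (V = 3*(10*(-5))/7 = (3/7)*(-50) = -150/7 ≈ -21.429)
y = -198 (y = 9*((7 + 4)*(-4))/2 = 9*(11*(-4))/2 = (9/2)*(-44) = -198)
k(K) = 2*K*(-11 + K)/3 (k(K) = ((K - 11)*(K + K))/3 = ((-11 + K)*(2*K))/3 = (2*K*(-11 + K))/3 = 2*K*(-11 + K)/3)
1/(k(8)*V + y) = 1/(((2/3)*8*(-11 + 8))*(-150/7) - 198) = 1/(((2/3)*8*(-3))*(-150/7) - 198) = 1/(-16*(-150/7) - 198) = 1/(2400/7 - 198) = 1/(1014/7) = 7/1014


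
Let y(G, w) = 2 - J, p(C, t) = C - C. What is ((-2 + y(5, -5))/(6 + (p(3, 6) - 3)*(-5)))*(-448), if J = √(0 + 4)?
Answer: 128/3 ≈ 42.667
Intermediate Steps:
p(C, t) = 0
J = 2 (J = √4 = 2)
y(G, w) = 0 (y(G, w) = 2 - 1*2 = 2 - 2 = 0)
((-2 + y(5, -5))/(6 + (p(3, 6) - 3)*(-5)))*(-448) = ((-2 + 0)/(6 + (0 - 3)*(-5)))*(-448) = -2/(6 - 3*(-5))*(-448) = -2/(6 + 15)*(-448) = -2/21*(-448) = 128/3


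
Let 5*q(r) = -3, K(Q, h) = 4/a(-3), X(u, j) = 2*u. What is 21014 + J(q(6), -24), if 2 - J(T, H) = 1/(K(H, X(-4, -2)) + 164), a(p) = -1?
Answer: 3362559/160 ≈ 21016.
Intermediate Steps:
K(Q, h) = -4 (K(Q, h) = 4/(-1) = 4*(-1) = -4)
q(r) = -⅗ (q(r) = (⅕)*(-3) = -⅗)
J(T, H) = 319/160 (J(T, H) = 2 - 1/(-4 + 164) = 2 - 1/160 = 319/160)
21014 + J(q(6), -24) = 21014 + 319/160 = 3362559/160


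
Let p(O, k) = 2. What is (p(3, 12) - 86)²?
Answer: 7056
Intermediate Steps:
(p(3, 12) - 86)² = (2 - 86)² = (-84)² = 7056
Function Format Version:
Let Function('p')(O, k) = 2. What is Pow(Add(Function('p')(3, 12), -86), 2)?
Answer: 7056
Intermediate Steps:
Pow(Add(Function('p')(3, 12), -86), 2) = Pow(Add(2, -86), 2) = Pow(-84, 2) = 7056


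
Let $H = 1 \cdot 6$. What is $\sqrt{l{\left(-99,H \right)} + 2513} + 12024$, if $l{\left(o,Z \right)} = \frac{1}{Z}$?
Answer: $12024 + \frac{\sqrt{90474}}{6} \approx 12074.0$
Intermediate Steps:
$H = 6$
$\sqrt{l{\left(-99,H \right)} + 2513} + 12024 = \sqrt{\frac{1}{6} + 2513} + 12024 = \sqrt{\frac{15079}{6}} + 12024 = \frac{\sqrt{90474}}{6} + 12024 = 12024 + \frac{\sqrt{90474}}{6}$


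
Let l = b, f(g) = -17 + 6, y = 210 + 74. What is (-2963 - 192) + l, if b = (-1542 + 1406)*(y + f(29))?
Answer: -40283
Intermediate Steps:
y = 284
f(g) = -11
b = -37128 (b = (-1542 + 1406)*(284 - 11) = -136*273 = -37128)
l = -37128
(-2963 - 192) + l = (-2963 - 192) - 37128 = -3155 - 37128 = -40283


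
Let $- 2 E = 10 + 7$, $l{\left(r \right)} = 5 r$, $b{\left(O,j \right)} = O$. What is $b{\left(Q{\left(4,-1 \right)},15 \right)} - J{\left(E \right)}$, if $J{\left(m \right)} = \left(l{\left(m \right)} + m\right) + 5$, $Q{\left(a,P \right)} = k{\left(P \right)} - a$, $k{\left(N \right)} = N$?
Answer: $41$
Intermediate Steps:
$Q{\left(a,P \right)} = P - a$
$E = - \frac{17}{2}$ ($E = - \frac{10 + 7}{2} = \left(- \frac{1}{2}\right) 17 = - \frac{17}{2} \approx -8.5$)
$J{\left(m \right)} = 5 + 6 m$ ($J{\left(m \right)} = \left(5 m + m\right) + 5 = 6 m + 5 = 5 + 6 m$)
$b{\left(Q{\left(4,-1 \right)},15 \right)} - J{\left(E \right)} = \left(-1 - 4\right) - \left(5 + 6 \left(- \frac{17}{2}\right)\right) = \left(-1 - 4\right) - \left(5 - 51\right) = -5 - -46 = -5 + 46 = 41$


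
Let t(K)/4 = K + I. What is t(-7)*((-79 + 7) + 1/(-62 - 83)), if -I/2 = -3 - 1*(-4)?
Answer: 375876/145 ≈ 2592.3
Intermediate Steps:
I = -2 (I = -2*(-3 - 1*(-4)) = -2*(-3 + 4) = -2*1 = -2)
t(K) = -8 + 4*K (t(K) = 4*(K - 2) = 4*(-2 + K) = -8 + 4*K)
t(-7)*((-79 + 7) + 1/(-62 - 83)) = (-8 + 4*(-7))*((-79 + 7) + 1/(-62 - 83)) = (-8 - 28)*(-72 + 1/(-145)) = -36*(-72 - 1/145) = -36*(-10441/145) = 375876/145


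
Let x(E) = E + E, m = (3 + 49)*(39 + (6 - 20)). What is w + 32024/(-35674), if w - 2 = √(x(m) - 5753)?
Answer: 19662/17837 + I*√3153 ≈ 1.1023 + 56.152*I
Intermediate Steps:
m = 1300 (m = 52*(39 - 14) = 52*25 = 1300)
x(E) = 2*E
w = 2 + I*√3153 (w = 2 + √(2*1300 - 5753) = 2 + √(2600 - 5753) = 2 + √(-3153) = 2 + I*√3153 ≈ 2.0 + 56.152*I)
w + 32024/(-35674) = (2 + I*√3153) + 32024/(-35674) = (2 + I*√3153) + 32024*(-1/35674) = (2 + I*√3153) - 16012/17837 = 19662/17837 + I*√3153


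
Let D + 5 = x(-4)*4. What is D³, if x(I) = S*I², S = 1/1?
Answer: 205379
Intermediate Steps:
S = 1
x(I) = I² (x(I) = 1*I² = I²)
D = 59 (D = -5 + (-4)²*4 = -5 + 16*4 = -5 + 64 = 59)
D³ = 59³ = 205379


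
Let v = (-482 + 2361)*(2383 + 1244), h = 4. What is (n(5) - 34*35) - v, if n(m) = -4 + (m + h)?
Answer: -6816318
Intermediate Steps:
n(m) = m (n(m) = -4 + (m + 4) = -4 + (4 + m) = m)
v = 6815133 (v = 1879*3627 = 6815133)
(n(5) - 34*35) - v = (5 - 34*35) - 1*6815133 = (5 - 1190) - 6815133 = -1185 - 6815133 = -6816318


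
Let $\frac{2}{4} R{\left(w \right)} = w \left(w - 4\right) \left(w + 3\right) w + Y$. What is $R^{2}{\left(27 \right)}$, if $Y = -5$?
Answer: $1012056120100$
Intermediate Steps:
$R{\left(w \right)} = -10 + 2 w^{2} \left(-4 + w\right) \left(3 + w\right)$ ($R{\left(w \right)} = 2 \left(w \left(w - 4\right) \left(w + 3\right) w - 5\right) = 2 \left(w \left(-4 + w\right) \left(3 + w\right) w - 5\right) = 2 \left(w^{2} \left(-4 + w\right) \left(3 + w\right) - 5\right) = 2 \left(-5 + w^{2} \left(-4 + w\right) \left(3 + w\right)\right) = -10 + 2 w^{2} \left(-4 + w\right) \left(3 + w\right)$)
$R^{2}{\left(27 \right)} = \left(-10 - 24 \cdot 27^{2} - 2 \cdot 27^{3} + 2 \cdot 27^{4}\right)^{2} = \left(-10 - 17496 - 39366 + 2 \cdot 531441\right)^{2} = \left(-10 - 17496 - 39366 + 1062882\right)^{2} = 1006010^{2} = 1012056120100$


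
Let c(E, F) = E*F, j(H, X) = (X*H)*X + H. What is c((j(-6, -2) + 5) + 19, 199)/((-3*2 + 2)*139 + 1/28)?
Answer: 11144/5189 ≈ 2.1476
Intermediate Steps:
j(H, X) = H + H*X**2 (j(H, X) = (H*X)*X + H = H*X**2 + H = H + H*X**2)
c((j(-6, -2) + 5) + 19, 199)/((-3*2 + 2)*139 + 1/28) = (((-6*(1 + (-2)**2) + 5) + 19)*199)/((-3*2 + 2)*139 + 1/28) = (((-6*(1 + 4) + 5) + 19)*199)/((-6 + 2)*139 + 1/28) = (((-6*5 + 5) + 19)*199)/(-4*139 + 1/28) = (((-30 + 5) + 19)*199)/(-556 + 1/28) = ((-25 + 19)*199)/(-15567/28) = -6*199*(-28/15567) = -1194*(-28/15567) = 11144/5189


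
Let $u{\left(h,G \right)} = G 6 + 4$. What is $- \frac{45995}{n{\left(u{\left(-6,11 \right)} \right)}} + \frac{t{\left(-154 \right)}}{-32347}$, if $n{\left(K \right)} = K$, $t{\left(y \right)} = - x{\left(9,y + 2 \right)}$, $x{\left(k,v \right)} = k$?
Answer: $- \frac{42508561}{64694} \approx -657.07$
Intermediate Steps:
$u{\left(h,G \right)} = 4 + 6 G$ ($u{\left(h,G \right)} = 6 G + 4 = 4 + 6 G$)
$t{\left(y \right)} = -9$ ($t{\left(y \right)} = \left(-1\right) 9 = -9$)
$- \frac{45995}{n{\left(u{\left(-6,11 \right)} \right)}} + \frac{t{\left(-154 \right)}}{-32347} = - \frac{45995}{4 + 6 \cdot 11} - \frac{9}{-32347} = - \frac{45995}{4 + 66} - - \frac{9}{32347} = - \frac{45995}{70} + \frac{9}{32347} = \left(-45995\right) \frac{1}{70} + \frac{9}{32347} = - \frac{9199}{14} + \frac{9}{32347} = - \frac{42508561}{64694}$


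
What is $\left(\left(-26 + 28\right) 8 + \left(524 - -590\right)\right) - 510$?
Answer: $620$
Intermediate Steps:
$\left(\left(-26 + 28\right) 8 + \left(524 - -590\right)\right) - 510 = \left(2 \cdot 8 + \left(524 + 590\right)\right) - 510 = \left(16 + 1114\right) - 510 = 1130 - 510 = 620$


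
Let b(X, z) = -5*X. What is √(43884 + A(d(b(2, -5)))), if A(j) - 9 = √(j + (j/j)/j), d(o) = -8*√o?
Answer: √(4389300 + 15*2^(¼)*5^(¾)*√71*√(-I))/10 ≈ 209.52 - 0.008481*I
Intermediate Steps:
A(j) = 9 + √(j + 1/j) (A(j) = 9 + √(j + (j/j)/j) = 9 + √(j + 1/j))
√(43884 + A(d(b(2, -5)))) = √(43884 + (9 + √(-8*I*√10 + 1/(-8*I*√10)))) = √(43884 + (9 + √(-8*I*√10 + I*√10/80))) = √(43884 + (9 + √(-639*I*√10/80))) = √(43884 + (9 + 3*2^(¼)*5^(¾)*√71*√(-I)/20)) = √(43893 + 3*2^(¼)*5^(¾)*√71*√(-I)/20)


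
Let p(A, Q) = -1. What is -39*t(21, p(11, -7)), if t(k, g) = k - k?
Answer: 0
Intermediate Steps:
t(k, g) = 0
-39*t(21, p(11, -7)) = -39*0 = 0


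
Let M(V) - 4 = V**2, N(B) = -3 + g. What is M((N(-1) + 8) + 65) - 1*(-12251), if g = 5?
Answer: 17880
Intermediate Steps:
N(B) = 2 (N(B) = -3 + 5 = 2)
M(V) = 4 + V**2
M((N(-1) + 8) + 65) - 1*(-12251) = (4 + ((2 + 8) + 65)**2) - 1*(-12251) = (4 + (10 + 65)**2) + 12251 = (4 + 75**2) + 12251 = (4 + 5625) + 12251 = 5629 + 12251 = 17880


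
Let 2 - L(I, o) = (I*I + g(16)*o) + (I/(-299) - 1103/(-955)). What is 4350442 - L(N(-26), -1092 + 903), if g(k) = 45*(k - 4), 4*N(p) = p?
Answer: 373266482271/87860 ≈ 4.2484e+6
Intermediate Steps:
N(p) = p/4
g(k) = -180 + 45*k (g(k) = 45*(-4 + k) = -180 + 45*k)
L(I, o) = 807/955 - I**2 - 540*o + I/299 (L(I, o) = 2 - ((I*I + (-180 + 45*16)*o) + (I/(-299) - 1103/(-955))) = 2 - ((I**2 + (-180 + 720)*o) + (I*(-1/299) - 1103*(-1/955))) = 2 - ((I**2 + 540*o) + (-I/299 + 1103/955)) = 2 - ((I**2 + 540*o) + (1103/955 - I/299)) = 2 - (1103/955 + I**2 + 540*o - I/299) = 2 + (-1103/955 - I**2 - 540*o + I/299) = 807/955 - I**2 - 540*o + I/299)
4350442 - L(N(-26), -1092 + 903) = 4350442 - (807/955 - ((1/4)*(-26))**2 - 540*(-1092 + 903) + ((1/4)*(-26))/299) = 4350442 - (807/955 - (-13/2)**2 - 540*(-189) + (1/299)*(-13/2)) = 4350442 - (807/955 - 1*169/4 + 102060 - 1/46) = 4350442 - (807/955 - 169/4 + 102060 - 1/46) = 4350442 - 1*8963351849/87860 = 4350442 - 8963351849/87860 = 373266482271/87860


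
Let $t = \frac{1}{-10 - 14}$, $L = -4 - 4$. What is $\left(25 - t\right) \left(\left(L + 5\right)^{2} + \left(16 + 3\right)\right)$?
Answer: $\frac{4207}{6} \approx 701.17$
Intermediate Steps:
$L = -8$
$t = - \frac{1}{24}$ ($t = \frac{1}{-24} = - \frac{1}{24} \approx -0.041667$)
$\left(25 - t\right) \left(\left(L + 5\right)^{2} + \left(16 + 3\right)\right) = \left(25 - - \frac{1}{24}\right) \left(\left(-8 + 5\right)^{2} + \left(16 + 3\right)\right) = \left(25 + \frac{1}{24}\right) \left(\left(-3\right)^{2} + 19\right) = \frac{601 \left(9 + 19\right)}{24} = \frac{601}{24} \cdot 28 = \frac{4207}{6}$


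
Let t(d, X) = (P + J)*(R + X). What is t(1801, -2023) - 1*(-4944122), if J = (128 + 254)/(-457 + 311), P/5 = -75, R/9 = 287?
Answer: 345483946/73 ≈ 4.7327e+6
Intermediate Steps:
R = 2583 (R = 9*287 = 2583)
P = -375 (P = 5*(-75) = -375)
J = -191/73 (J = 382/(-146) = 382*(-1/146) = -191/73 ≈ -2.6164)
t(d, X) = -71202978/73 - 27566*X/73 (t(d, X) = (-375 - 191/73)*(2583 + X) = -27566*(2583 + X)/73 = -71202978/73 - 27566*X/73)
t(1801, -2023) - 1*(-4944122) = (-71202978/73 - 27566/73*(-2023)) - 1*(-4944122) = (-71202978/73 + 55766018/73) + 4944122 = -15436960/73 + 4944122 = 345483946/73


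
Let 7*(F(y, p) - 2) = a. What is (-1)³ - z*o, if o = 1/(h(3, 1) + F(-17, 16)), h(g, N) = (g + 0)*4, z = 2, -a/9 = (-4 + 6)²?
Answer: -38/31 ≈ -1.2258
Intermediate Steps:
a = -36 (a = -9*(-4 + 6)² = -9*2² = -9*4 = -36)
F(y, p) = -22/7 (F(y, p) = 2 + (⅐)*(-36) = 2 - 36/7 = -22/7)
h(g, N) = 4*g (h(g, N) = g*4 = 4*g)
o = 7/62 (o = 1/(4*3 - 22/7) = 1/(12 - 22/7) = 1/(62/7) = 7/62 ≈ 0.11290)
(-1)³ - z*o = (-1)³ - 2*7/62 = -1 - 1*7/31 = -1 - 7/31 = -38/31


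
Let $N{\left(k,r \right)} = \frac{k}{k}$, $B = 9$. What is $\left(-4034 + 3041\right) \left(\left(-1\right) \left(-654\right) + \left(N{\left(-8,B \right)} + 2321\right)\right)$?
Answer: $-2955168$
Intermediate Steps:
$N{\left(k,r \right)} = 1$
$\left(-4034 + 3041\right) \left(\left(-1\right) \left(-654\right) + \left(N{\left(-8,B \right)} + 2321\right)\right) = \left(-4034 + 3041\right) \left(\left(-1\right) \left(-654\right) + \left(1 + 2321\right)\right) = - 993 \left(654 + 2322\right) = \left(-993\right) 2976 = -2955168$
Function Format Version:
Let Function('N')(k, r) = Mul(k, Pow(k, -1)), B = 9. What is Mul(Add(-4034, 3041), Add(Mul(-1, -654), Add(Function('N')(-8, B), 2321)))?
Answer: -2955168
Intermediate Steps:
Function('N')(k, r) = 1
Mul(Add(-4034, 3041), Add(Mul(-1, -654), Add(Function('N')(-8, B), 2321))) = Mul(Add(-4034, 3041), Add(Mul(-1, -654), Add(1, 2321))) = Mul(-993, Add(654, 2322)) = Mul(-993, 2976) = -2955168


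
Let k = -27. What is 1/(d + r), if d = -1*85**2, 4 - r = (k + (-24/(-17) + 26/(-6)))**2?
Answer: -2601/21110497 ≈ -0.00012321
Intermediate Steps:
r = -2318272/2601 (r = 4 - (-27 + (-24/(-17) + 26/(-6)))**2 = 4 - (-27 + (-24*(-1/17) + 26*(-1/6)))**2 = 4 - (-27 + (24/17 - 13/3))**2 = 4 - (-27 - 149/51)**2 = 4 - (-1526/51)**2 = 4 - 1*2328676/2601 = 4 - 2328676/2601 = -2318272/2601 ≈ -891.30)
d = -7225 (d = -1*7225 = -7225)
1/(d + r) = 1/(-7225 - 2318272/2601) = 1/(-21110497/2601) = -2601/21110497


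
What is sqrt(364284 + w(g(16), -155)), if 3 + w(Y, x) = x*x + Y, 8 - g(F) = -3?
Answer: sqrt(388317) ≈ 623.15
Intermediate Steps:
g(F) = 11 (g(F) = 8 - 1*(-3) = 8 + 3 = 11)
w(Y, x) = -3 + Y + x**2 (w(Y, x) = -3 + (x*x + Y) = -3 + (x**2 + Y) = -3 + (Y + x**2) = -3 + Y + x**2)
sqrt(364284 + w(g(16), -155)) = sqrt(364284 + (-3 + 11 + (-155)**2)) = sqrt(364284 + (-3 + 11 + 24025)) = sqrt(364284 + 24033) = sqrt(388317)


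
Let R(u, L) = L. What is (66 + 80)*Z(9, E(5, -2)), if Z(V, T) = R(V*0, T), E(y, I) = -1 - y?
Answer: -876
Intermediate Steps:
Z(V, T) = T
(66 + 80)*Z(9, E(5, -2)) = (66 + 80)*(-1 - 1*5) = 146*(-1 - 5) = 146*(-6) = -876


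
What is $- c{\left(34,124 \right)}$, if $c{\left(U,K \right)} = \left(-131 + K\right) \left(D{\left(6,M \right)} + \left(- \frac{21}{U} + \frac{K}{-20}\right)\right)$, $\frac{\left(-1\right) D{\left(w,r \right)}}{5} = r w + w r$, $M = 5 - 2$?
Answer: $- \frac{222313}{170} \approx -1307.7$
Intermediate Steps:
$M = 3$
$D{\left(w,r \right)} = - 10 r w$ ($D{\left(w,r \right)} = - 5 \left(r w + w r\right) = - 5 \left(r w + r w\right) = - 5 \cdot 2 r w = - 10 r w$)
$c{\left(U,K \right)} = \left(-131 + K\right) \left(-180 - \frac{21}{U} - \frac{K}{20}\right)$ ($c{\left(U,K \right)} = \left(-131 + K\right) \left(\left(-10\right) 3 \cdot 6 + \left(- \frac{21}{U} + \frac{K}{-20}\right)\right) = \left(-131 + K\right) \left(-180 + \left(- \frac{21}{U} + K \left(- \frac{1}{20}\right)\right)\right) = \left(-131 + K\right) \left(-180 - \left(\frac{21}{U} + \frac{K}{20}\right)\right) = \left(-131 + K\right) \left(-180 - \frac{21}{U} - \frac{K}{20}\right)$)
$- c{\left(34,124 \right)} = - \frac{55020 - 52080 - 34 \left(-471600 + 124^{2} + 3469 \cdot 124\right)}{20 \cdot 34} = - \frac{55020 - 52080 - 34 \left(-471600 + 15376 + 430156\right)}{20 \cdot 34} = - \frac{55020 - 52080 - 34 \left(-26068\right)}{20 \cdot 34} = - \frac{55020 - 52080 + 886312}{20 \cdot 34} = - \frac{889252}{20 \cdot 34} = \left(-1\right) \frac{222313}{170} = - \frac{222313}{170}$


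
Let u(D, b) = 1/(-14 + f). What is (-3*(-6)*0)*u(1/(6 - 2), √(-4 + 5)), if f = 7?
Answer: 0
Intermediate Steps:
u(D, b) = -⅐ (u(D, b) = 1/(-14 + 7) = 1/(-7) = -⅐)
(-3*(-6)*0)*u(1/(6 - 2), √(-4 + 5)) = (-3*(-6)*0)*(-⅐) = (18*0)*(-⅐) = 0*(-⅐) = 0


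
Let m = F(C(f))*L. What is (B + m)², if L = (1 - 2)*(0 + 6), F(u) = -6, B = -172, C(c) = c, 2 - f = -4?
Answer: 18496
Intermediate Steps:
f = 6 (f = 2 - 1*(-4) = 2 + 4 = 6)
L = -6 (L = -1*6 = -6)
m = 36 (m = -6*(-6) = 36)
(B + m)² = (-172 + 36)² = (-136)² = 18496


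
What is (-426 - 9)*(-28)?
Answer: 12180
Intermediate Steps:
(-426 - 9)*(-28) = -435*(-28) = 12180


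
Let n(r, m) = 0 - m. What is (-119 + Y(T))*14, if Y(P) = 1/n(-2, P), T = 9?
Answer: -15008/9 ≈ -1667.6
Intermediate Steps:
n(r, m) = -m
Y(P) = -1/P (Y(P) = 1/(-P) = -1/P)
(-119 + Y(T))*14 = (-119 - 1/9)*14 = (-119 - 1*⅑)*14 = (-119 - ⅑)*14 = -1072/9*14 = -15008/9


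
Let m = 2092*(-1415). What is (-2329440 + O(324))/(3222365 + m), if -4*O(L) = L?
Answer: -776507/87395 ≈ -8.8850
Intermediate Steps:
m = -2960180
O(L) = -L/4
(-2329440 + O(324))/(3222365 + m) = (-2329440 - ¼*324)/(3222365 - 2960180) = (-2329440 - 81)/262185 = -2329521*1/262185 = -776507/87395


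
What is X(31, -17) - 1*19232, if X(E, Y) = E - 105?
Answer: -19306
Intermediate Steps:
X(E, Y) = -105 + E
X(31, -17) - 1*19232 = (-105 + 31) - 1*19232 = -74 - 19232 = -19306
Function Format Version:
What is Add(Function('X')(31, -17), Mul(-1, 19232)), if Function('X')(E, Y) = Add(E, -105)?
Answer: -19306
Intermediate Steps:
Function('X')(E, Y) = Add(-105, E)
Add(Function('X')(31, -17), Mul(-1, 19232)) = Add(Add(-105, 31), Mul(-1, 19232)) = Add(-74, -19232) = -19306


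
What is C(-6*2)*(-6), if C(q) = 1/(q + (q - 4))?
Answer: 3/14 ≈ 0.21429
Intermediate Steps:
C(q) = 1/(-4 + 2*q) (C(q) = 1/(q + (-4 + q)) = 1/(-4 + 2*q))
C(-6*2)*(-6) = (1/(2*(-2 - 6*2)))*(-6) = (1/(2*(-2 - 12)))*(-6) = ((1/2)/(-14))*(-6) = ((1/2)*(-1/14))*(-6) = -1/28*(-6) = 3/14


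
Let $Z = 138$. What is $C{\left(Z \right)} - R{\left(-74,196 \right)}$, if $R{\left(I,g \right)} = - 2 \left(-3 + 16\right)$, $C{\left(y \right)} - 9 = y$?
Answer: $173$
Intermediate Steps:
$C{\left(y \right)} = 9 + y$
$R{\left(I,g \right)} = -26$ ($R{\left(I,g \right)} = \left(-2\right) 13 = -26$)
$C{\left(Z \right)} - R{\left(-74,196 \right)} = \left(9 + 138\right) - -26 = 147 + 26 = 173$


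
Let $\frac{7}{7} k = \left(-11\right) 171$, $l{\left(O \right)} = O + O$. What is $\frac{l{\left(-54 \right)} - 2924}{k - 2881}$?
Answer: $\frac{1516}{2381} \approx 0.63671$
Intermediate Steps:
$l{\left(O \right)} = 2 O$
$k = -1881$ ($k = \left(-11\right) 171 = -1881$)
$\frac{l{\left(-54 \right)} - 2924}{k - 2881} = \frac{2 \left(-54\right) - 2924}{-1881 - 2881} = \frac{-108 - 2924}{-4762} = \left(-3032\right) \left(- \frac{1}{4762}\right) = \frac{1516}{2381}$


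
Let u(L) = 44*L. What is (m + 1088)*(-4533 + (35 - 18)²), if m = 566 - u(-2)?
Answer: -7393048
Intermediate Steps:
m = 654 (m = 566 - 44*(-2) = 566 - 1*(-88) = 566 + 88 = 654)
(m + 1088)*(-4533 + (35 - 18)²) = (654 + 1088)*(-4533 + (35 - 18)²) = 1742*(-4533 + 17²) = 1742*(-4533 + 289) = 1742*(-4244) = -7393048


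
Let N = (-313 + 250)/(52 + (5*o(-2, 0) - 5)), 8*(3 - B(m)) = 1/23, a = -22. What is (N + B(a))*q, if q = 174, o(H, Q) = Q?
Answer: 1244535/4324 ≈ 287.82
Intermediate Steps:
B(m) = 551/184 (B(m) = 3 - ⅛/23 = 3 - ⅛*1/23 = 3 - 1/184 = 551/184)
N = -63/47 (N = (-313 + 250)/(52 + (5*0 - 5)) = -63/(52 + (0 - 5)) = -63/(52 - 5) = -63/47 ≈ -1.3404)
(N + B(a))*q = (-63/47 + 551/184)*174 = (14305/8648)*174 = 1244535/4324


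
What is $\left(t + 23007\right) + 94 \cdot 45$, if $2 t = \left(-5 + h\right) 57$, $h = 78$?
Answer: $\frac{58635}{2} \approx 29318.0$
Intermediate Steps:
$t = \frac{4161}{2}$ ($t = \frac{\left(-5 + 78\right) 57}{2} = \frac{73 \cdot 57}{2} = \frac{1}{2} \cdot 4161 = \frac{4161}{2} \approx 2080.5$)
$\left(t + 23007\right) + 94 \cdot 45 = \left(\frac{4161}{2} + 23007\right) + 94 \cdot 45 = \frac{50175}{2} + 4230 = \frac{58635}{2}$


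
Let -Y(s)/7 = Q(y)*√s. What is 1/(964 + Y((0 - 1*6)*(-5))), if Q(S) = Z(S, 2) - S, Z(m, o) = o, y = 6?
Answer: 241/226444 - 7*√30/226444 ≈ 0.00089496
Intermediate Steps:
Q(S) = 2 - S
Y(s) = 28*√s (Y(s) = -7*(2 - 1*6)*√s = -7*(2 - 6)*√s = -(-28)*√s = 28*√s)
1/(964 + Y((0 - 1*6)*(-5))) = 1/(964 + 28*√((0 - 1*6)*(-5))) = 1/(964 + 28*√((0 - 6)*(-5))) = 1/(964 + 28*√(-6*(-5))) = 1/(964 + 28*√30)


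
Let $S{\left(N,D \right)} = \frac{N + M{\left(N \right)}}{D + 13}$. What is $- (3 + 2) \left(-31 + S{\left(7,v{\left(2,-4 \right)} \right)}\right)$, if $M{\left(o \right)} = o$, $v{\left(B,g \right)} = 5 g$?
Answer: $165$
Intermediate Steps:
$S{\left(N,D \right)} = \frac{2 N}{13 + D}$ ($S{\left(N,D \right)} = \frac{N + N}{D + 13} = \frac{2 N}{13 + D}$)
$- (3 + 2) \left(-31 + S{\left(7,v{\left(2,-4 \right)} \right)}\right) = - (3 + 2) \left(-31 + 2 \cdot 7 \frac{1}{13 + 5 \left(-4\right)}\right) = \left(-1\right) 5 \left(-31 + 2 \cdot 7 \frac{1}{13 - 20}\right) = - 5 \left(-31 + 2 \cdot 7 \frac{1}{-7}\right) = - 5 \left(-31 + 2 \cdot 7 \left(- \frac{1}{7}\right)\right) = - 5 \left(-31 - 2\right) = \left(-5\right) \left(-33\right) = 165$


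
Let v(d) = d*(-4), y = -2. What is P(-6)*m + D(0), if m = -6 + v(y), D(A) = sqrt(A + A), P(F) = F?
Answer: -12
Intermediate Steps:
v(d) = -4*d
D(A) = sqrt(2)*sqrt(A) (D(A) = sqrt(2*A) = sqrt(2)*sqrt(A))
m = 2 (m = -6 - 4*(-2) = -6 + 8 = 2)
P(-6)*m + D(0) = -6*2 + sqrt(2)*sqrt(0) = -12 + sqrt(2)*0 = -12 + 0 = -12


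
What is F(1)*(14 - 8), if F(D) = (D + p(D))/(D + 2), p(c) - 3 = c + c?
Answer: 12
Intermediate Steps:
p(c) = 3 + 2*c (p(c) = 3 + (c + c) = 3 + 2*c)
F(D) = (3 + 3*D)/(2 + D) (F(D) = (D + (3 + 2*D))/(D + 2) = (3 + 3*D)/(2 + D))
F(1)*(14 - 8) = (3*(1 + 1)/(2 + 1))*(14 - 8) = (3*2/3)*6 = (3*(1/3)*2)*6 = 2*6 = 12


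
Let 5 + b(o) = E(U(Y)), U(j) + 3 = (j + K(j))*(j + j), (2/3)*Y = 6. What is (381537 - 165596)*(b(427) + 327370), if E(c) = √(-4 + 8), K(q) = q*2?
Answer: 70691957347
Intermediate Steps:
Y = 9 (Y = (3/2)*6 = 9)
K(q) = 2*q
U(j) = -3 + 6*j² (U(j) = -3 + (j + 2*j)*(j + j) = -3 + (3*j)*(2*j) = -3 + 6*j²)
E(c) = 2 (E(c) = √4 = 2)
b(o) = -3 (b(o) = -5 + 2 = -3)
(381537 - 165596)*(b(427) + 327370) = (381537 - 165596)*(-3 + 327370) = 215941*327367 = 70691957347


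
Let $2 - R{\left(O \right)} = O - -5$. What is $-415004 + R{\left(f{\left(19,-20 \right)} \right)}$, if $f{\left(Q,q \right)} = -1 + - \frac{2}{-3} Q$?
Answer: $- \frac{1245056}{3} \approx -4.1502 \cdot 10^{5}$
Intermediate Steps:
$f{\left(Q,q \right)} = -1 + \frac{2 Q}{3}$ ($f{\left(Q,q \right)} = -1 + \left(-2\right) \left(- \frac{1}{3}\right) Q = -1 + \frac{2 Q}{3}$)
$R{\left(O \right)} = -3 - O$ ($R{\left(O \right)} = 2 - \left(O - -5\right) = 2 - \left(O + 5\right) = 2 - \left(5 + O\right) = -3 - O$)
$-415004 + R{\left(f{\left(19,-20 \right)} \right)} = -415004 - \left(2 + \frac{38}{3}\right) = -415004 - \frac{44}{3} = - \frac{1245056}{3}$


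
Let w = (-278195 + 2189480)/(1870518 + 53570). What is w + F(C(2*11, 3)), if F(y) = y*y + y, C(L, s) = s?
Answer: 25000341/1924088 ≈ 12.993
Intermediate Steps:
F(y) = y + y² (F(y) = y² + y = y + y²)
w = 1911285/1924088 ≈ 0.99335
w + F(C(2*11, 3)) = 1911285/1924088 + 3*(1 + 3) = 1911285/1924088 + 3*4 = 1911285/1924088 + 12 = 25000341/1924088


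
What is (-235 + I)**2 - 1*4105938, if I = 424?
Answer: -4070217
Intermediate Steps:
(-235 + I)**2 - 1*4105938 = (-235 + 424)**2 - 1*4105938 = 189**2 - 4105938 = 35721 - 4105938 = -4070217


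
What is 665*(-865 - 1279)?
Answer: -1425760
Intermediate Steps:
665*(-865 - 1279) = 665*(-2144) = -1425760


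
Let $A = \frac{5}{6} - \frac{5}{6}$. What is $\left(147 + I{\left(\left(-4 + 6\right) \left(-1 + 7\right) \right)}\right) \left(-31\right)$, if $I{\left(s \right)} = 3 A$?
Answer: $-4557$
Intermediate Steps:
$A = 0$ ($A = 5 \cdot \frac{1}{6} - \frac{5}{6} = \frac{5}{6} - \frac{5}{6} = 0$)
$I{\left(s \right)} = 0$ ($I{\left(s \right)} = 3 \cdot 0 = 0$)
$\left(147 + I{\left(\left(-4 + 6\right) \left(-1 + 7\right) \right)}\right) \left(-31\right) = \left(147 + 0\right) \left(-31\right) = 147 \left(-31\right) = -4557$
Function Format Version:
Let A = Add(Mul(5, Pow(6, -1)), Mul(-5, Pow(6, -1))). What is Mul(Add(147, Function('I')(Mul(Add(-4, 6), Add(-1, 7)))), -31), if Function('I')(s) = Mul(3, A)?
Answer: -4557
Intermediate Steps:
A = 0 (A = Add(Mul(5, Rational(1, 6)), Mul(-5, Rational(1, 6))) = Add(Rational(5, 6), Rational(-5, 6)) = 0)
Function('I')(s) = 0 (Function('I')(s) = Mul(3, 0) = 0)
Mul(Add(147, Function('I')(Mul(Add(-4, 6), Add(-1, 7)))), -31) = Mul(Add(147, 0), -31) = Mul(147, -31) = -4557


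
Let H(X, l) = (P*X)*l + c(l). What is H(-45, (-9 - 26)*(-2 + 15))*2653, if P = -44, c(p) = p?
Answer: -2391294815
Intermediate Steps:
H(X, l) = l - 44*X*l (H(X, l) = (-44*X)*l + l = -44*X*l + l = l - 44*X*l)
H(-45, (-9 - 26)*(-2 + 15))*2653 = (((-9 - 26)*(-2 + 15))*(1 - 44*(-45)))*2653 = ((-35*13)*(1 + 1980))*2653 = -455*1981*2653 = -901355*2653 = -2391294815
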